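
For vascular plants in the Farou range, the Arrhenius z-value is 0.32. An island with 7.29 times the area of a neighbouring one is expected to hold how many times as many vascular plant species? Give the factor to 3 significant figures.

S₂/S₁ = (A₂/A₁)^z = 7.29^0.32
ln(S₂/S₁) = 0.32 × ln 7.29 = 0.32 × 1.9865 = 0.6357
S₂/S₁ = e^0.6357 ≈ 1.888

1.89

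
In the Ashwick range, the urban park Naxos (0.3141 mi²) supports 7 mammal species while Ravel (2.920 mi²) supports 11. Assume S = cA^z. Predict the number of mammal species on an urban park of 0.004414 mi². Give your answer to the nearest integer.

3

z = ln(11/7) / ln(2.92/0.3141) = 0.4520 / 2.2296 = 0.2027
c = 7 / 0.3141^0.2027 = 7 / 0.7908 = 8.852
S₃ = 8.852 × 0.004414^0.2027 = 8.852 × 0.3331 ≈ 2.949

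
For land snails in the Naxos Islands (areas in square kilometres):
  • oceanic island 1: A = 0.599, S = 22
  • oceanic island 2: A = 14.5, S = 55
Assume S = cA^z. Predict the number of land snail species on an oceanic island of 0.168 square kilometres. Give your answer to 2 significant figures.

z = ln(55/22) / ln(14.5/0.599) = 0.9163 / 3.1866 = 0.2875
c = 22 / 0.599^0.2875 = 22 / 0.863 = 25.49
S₃ = 25.49 × 0.168^0.2875 = 25.49 × 0.5987 ≈ 15.26

15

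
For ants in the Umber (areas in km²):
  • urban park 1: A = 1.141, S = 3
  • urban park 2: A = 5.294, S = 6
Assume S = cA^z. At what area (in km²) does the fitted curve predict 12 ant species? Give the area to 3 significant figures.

z = ln(6/3) / ln(5.294/1.141) = 0.6931 / 1.5347 = 0.4517
c = 3 / 1.141^0.4517 = 3 / 1.061 = 2.826
A = (12/2.826)^(1/0.4517) ⇒ ln A = ln(4.246)/0.4517 = 3.2012
A = e^3.2012 ≈ 24.56 km²

24.6 km²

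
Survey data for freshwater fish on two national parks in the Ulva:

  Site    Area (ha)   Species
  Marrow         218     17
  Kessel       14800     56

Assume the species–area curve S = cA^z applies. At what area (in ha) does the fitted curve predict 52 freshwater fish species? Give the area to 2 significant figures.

11000 ha

z = ln(56/17) / ln(14800/218) = 1.1921 / 4.2179 = 0.2826
c = 17 / 218^0.2826 = 17 / 4.581 = 3.711
A = (52/3.711)^(1/0.2826) ⇒ ln A = ln(14.01)/0.2826 = 9.3402
A = e^9.3402 ≈ 11386 ha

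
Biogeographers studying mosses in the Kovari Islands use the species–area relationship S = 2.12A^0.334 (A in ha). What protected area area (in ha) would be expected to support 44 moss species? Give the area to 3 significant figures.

44 = 2.12 × A^0.334  ⇒  A^0.334 = 44/2.12 = 20.75
ln A = ln(20.75) / 0.334 = 3.0328 / 0.334 = 9.0802
A = e^9.0802 ≈ 8779 ha

8780 ha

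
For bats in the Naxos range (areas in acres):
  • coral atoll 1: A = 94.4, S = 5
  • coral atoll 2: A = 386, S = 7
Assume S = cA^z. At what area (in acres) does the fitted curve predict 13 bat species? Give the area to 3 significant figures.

z = ln(7/5) / ln(386/94.4) = 0.3365 / 1.4083 = 0.2389
c = 5 / 94.4^0.2389 = 5 / 2.964 = 1.687
A = (13/1.687)^(1/0.2389) ⇒ ln A = ln(7.706)/0.2389 = 8.5468
A = e^8.5468 ≈ 5150 acres

5150 acres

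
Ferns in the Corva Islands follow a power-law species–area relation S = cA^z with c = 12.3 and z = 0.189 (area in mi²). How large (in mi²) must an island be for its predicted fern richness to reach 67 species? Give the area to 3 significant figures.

67 = 12.3 × A^0.189  ⇒  A^0.189 = 67/12.3 = 5.447
ln A = ln(5.447) / 0.189 = 1.6951 / 0.189 = 8.9687
A = e^8.9687 ≈ 7854 mi²

7850 mi²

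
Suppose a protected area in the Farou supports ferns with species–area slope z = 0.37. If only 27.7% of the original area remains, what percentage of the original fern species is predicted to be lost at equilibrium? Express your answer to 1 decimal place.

37.8%

S_new/S_old = (A_new/A_old)^z = 0.277^0.37
= exp(0.37 × ln 0.277) = exp(0.37 × -1.2837) = exp(-0.4750) ≈ 0.6219
Fraction lost = 1 − 0.6219 = 0.3781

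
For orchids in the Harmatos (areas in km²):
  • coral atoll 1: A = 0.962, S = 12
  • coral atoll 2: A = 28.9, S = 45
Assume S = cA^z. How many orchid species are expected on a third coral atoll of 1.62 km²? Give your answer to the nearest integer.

15

z = ln(45/12) / ln(28.9/0.962) = 1.3218 / 3.4026 = 0.3885
c = 12 / 0.962^0.3885 = 12 / 0.9851 = 12.18
S₃ = 12.18 × 1.62^0.3885 = 12.18 × 1.206 ≈ 14.69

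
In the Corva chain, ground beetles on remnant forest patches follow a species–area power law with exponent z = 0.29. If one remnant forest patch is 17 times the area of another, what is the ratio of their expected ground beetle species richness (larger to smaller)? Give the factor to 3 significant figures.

S₂/S₁ = (A₂/A₁)^z = 17^0.29
ln(S₂/S₁) = 0.29 × ln 17 = 0.29 × 2.8332 = 0.8216
S₂/S₁ = e^0.8216 ≈ 2.274

2.27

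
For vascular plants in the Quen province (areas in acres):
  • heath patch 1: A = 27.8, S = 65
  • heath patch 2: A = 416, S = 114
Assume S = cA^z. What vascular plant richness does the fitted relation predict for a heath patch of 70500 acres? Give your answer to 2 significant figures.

z = ln(114/65) / ln(416/27.8) = 0.5618 / 2.7056 = 0.2076
c = 65 / 27.8^0.2076 = 65 / 1.995 = 32.59
S₃ = 32.59 × 70500^0.2076 = 32.59 × 10.16 ≈ 331

330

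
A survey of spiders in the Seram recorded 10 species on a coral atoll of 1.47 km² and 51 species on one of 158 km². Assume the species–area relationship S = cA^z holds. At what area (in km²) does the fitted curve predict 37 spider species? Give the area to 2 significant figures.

z = ln(51/10) / ln(158/1.47) = 1.6292 / 4.6773 = 0.3483
c = 10 / 1.47^0.3483 = 10 / 1.144 = 8.744
A = (37/8.744)^(1/0.3483) ⇒ ln A = ln(4.231)/0.3483 = 4.1413
A = e^4.1413 ≈ 62.89 km²

63 km²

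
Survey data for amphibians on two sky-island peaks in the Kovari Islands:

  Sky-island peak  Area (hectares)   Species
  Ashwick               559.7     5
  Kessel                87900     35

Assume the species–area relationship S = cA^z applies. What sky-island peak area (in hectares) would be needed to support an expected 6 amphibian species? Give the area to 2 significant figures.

z = ln(35/5) / ln(87900/559.7) = 1.9459 / 5.0566 = 0.3848
c = 5 / 559.7^0.3848 = 5 / 11.42 = 0.438
A = (6/0.438)^(1/0.3848) ⇒ ln A = ln(13.7)/0.3848 = 6.8012
A = e^6.8012 ≈ 898.9 hectares

900 hectares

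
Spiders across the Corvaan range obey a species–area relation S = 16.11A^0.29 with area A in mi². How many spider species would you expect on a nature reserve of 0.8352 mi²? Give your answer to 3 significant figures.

15.3

S = 16.11 × 0.8352^0.29
ln S = ln 16.11 + 0.29 × ln 0.8352 = 2.7794 + 0.29 × -0.1801 = 2.7272
S = e^2.7272 ≈ 15.29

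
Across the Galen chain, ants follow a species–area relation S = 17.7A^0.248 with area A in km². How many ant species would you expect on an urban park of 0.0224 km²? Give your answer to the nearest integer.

S = 17.7 × 0.0224^0.248 = 17.7 × 0.3898 ≈ 6.9

7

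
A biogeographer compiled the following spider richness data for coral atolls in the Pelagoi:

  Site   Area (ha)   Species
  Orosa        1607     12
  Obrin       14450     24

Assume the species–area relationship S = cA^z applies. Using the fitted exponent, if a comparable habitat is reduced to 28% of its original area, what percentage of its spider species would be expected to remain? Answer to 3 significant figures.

66.9%

z = ln(24/12) / ln(14450/1607) = 0.6931 / 2.1963 = 0.3156
S_new/S_old = (A_new/A_old)^z = 0.28^0.3156 = exp(0.3156 × -1.2730) = 0.6692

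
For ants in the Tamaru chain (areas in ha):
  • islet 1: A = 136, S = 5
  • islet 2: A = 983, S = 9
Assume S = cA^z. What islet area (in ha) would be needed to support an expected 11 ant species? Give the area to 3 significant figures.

1930 ha

z = ln(9/5) / ln(983/136) = 0.5878 / 1.9780 = 0.2972
c = 5 / 136^0.2972 = 5 / 4.305 = 1.161
A = (11/1.161)^(1/0.2972) ⇒ ln A = ln(9.472)/0.2972 = 7.5659
A = e^7.5659 ≈ 1931 ha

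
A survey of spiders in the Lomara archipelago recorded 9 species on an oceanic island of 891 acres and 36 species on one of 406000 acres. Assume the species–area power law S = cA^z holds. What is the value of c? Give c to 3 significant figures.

1.93

z = ln(S₂/S₁) / ln(A₂/A₁) = ln(36/9) / ln(406000/891) = 1.3863 / 6.1218 = 0.2265
c = S₁ / A₁^z = 9 / 891^0.2265 = 9 / 4.656 = 1.933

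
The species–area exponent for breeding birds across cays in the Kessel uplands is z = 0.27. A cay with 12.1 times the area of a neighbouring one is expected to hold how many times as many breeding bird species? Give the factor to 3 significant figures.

1.96

S₂/S₁ = (A₂/A₁)^z = 12.1^0.27
ln(S₂/S₁) = 0.27 × ln 12.1 = 0.27 × 2.4932 = 0.6732
S₂/S₁ = e^0.6732 ≈ 1.96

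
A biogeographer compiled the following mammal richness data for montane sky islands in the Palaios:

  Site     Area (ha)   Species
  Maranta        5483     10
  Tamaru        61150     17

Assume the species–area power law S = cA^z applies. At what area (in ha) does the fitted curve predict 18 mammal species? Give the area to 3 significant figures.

79300 ha

z = ln(17/10) / ln(61150/5483) = 0.5306 / 2.4117 = 0.2200
c = 10 / 5483^0.2200 = 10 / 6.648 = 1.504
A = (18/1.504)^(1/0.2200) ⇒ ln A = ln(11.97)/0.2200 = 11.2809
A = e^11.2809 ≈ 79290 ha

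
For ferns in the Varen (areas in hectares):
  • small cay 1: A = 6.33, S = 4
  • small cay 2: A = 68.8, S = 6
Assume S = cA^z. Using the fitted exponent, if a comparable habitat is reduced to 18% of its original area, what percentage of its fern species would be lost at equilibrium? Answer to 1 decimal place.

z = ln(6/4) / ln(68.8/6.33) = 0.4055 / 2.3859 = 0.1699
S_new/S_old = (A_new/A_old)^z = 0.18^0.1699 = exp(0.1699 × -1.7148) = 0.7472
Fraction lost = 1 − 0.7472 = 0.2528

25.3%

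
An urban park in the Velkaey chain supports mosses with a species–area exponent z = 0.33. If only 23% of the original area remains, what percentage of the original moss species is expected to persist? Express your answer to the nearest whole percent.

S_new/S_old = (A_new/A_old)^z = 0.23^0.33
= exp(0.33 × ln 0.23) = exp(0.33 × -1.4697) = exp(-0.4850) ≈ 0.6157

62%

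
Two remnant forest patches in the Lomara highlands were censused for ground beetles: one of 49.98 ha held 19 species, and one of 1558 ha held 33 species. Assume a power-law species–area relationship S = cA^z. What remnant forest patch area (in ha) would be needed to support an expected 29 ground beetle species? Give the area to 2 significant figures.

700 ha

z = ln(33/19) / ln(1558/49.98) = 0.5521 / 3.4395 = 0.1605
c = 19 / 49.98^0.1605 = 19 / 1.874 = 10.14
A = (29/10.14)^(1/0.1605) ⇒ ln A = ln(2.86)/0.1605 = 6.5461
A = e^6.5461 ≈ 696.5 ha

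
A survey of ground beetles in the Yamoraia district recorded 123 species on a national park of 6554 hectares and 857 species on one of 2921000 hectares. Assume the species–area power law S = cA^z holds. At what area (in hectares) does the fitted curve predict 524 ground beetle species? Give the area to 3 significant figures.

623000 hectares

z = ln(857/123) / ln(2921000/6554) = 1.9413 / 6.0996 = 0.3183
c = 123 / 6554^0.3183 = 123 / 16.39 = 7.504
A = (524/7.504)^(1/0.3183) ⇒ ln A = ln(69.83)/0.3183 = 13.3417
A = e^13.3417 ≈ 622622 hectares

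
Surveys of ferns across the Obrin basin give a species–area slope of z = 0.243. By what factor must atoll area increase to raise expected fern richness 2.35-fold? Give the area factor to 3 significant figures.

(A₂/A₁)^0.243 = 2.35, so A₂/A₁ = 2.35^(1/0.243) = 2.35^4.115
ln(A₂/A₁) = ln 2.35 / 0.243 = 0.8544 / 0.243 = 3.5161
A₂/A₁ = e^3.5161 ≈ 33.65

33.7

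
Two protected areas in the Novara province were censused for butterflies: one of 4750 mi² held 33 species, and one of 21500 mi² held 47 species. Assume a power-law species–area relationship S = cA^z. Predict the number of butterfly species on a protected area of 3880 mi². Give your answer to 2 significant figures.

z = ln(47/33) / ln(21500/4750) = 0.3536 / 1.5099 = 0.2342
c = 33 / 4750^0.2342 = 33 / 7.263 = 4.543
S₃ = 4.543 × 3880^0.2342 = 4.543 × 6.927 ≈ 31.47

31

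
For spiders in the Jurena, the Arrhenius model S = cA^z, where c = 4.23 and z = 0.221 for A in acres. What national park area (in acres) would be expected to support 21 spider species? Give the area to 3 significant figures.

1410 acres

21 = 4.23 × A^0.221  ⇒  A^0.221 = 21/4.23 = 4.965
ln A = ln(4.965) / 0.221 = 1.6023 / 0.221 = 7.2503
A = e^7.2503 ≈ 1409 acres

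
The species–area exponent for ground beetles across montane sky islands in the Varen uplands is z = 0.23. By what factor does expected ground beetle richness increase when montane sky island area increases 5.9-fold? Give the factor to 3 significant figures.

1.50

S₂/S₁ = (A₂/A₁)^z = 5.9^0.23
ln(S₂/S₁) = 0.23 × ln 5.9 = 0.23 × 1.7750 = 0.4082
S₂/S₁ = e^0.4082 ≈ 1.504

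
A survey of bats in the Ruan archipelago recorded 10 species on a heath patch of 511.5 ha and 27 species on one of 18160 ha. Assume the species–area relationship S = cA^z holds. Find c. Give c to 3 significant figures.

z = ln(S₂/S₁) / ln(A₂/A₁) = ln(27/10) / ln(18160/511.5) = 0.9933 / 3.5696 = 0.2783
c = S₁ / A₁^z = 10 / 511.5^0.2783 = 10 / 5.672 = 1.763

1.76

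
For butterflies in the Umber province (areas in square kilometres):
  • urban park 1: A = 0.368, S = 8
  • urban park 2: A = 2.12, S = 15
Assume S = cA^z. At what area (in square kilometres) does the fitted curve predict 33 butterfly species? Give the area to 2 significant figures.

z = ln(15/8) / ln(2.12/0.368) = 0.6286 / 1.7511 = 0.3590
c = 8 / 0.368^0.3590 = 8 / 0.6985 = 11.45
A = (33/11.45)^(1/0.3590) ⇒ ln A = ln(2.881)/0.3590 = 2.9478
A = e^2.9478 ≈ 19.06 square kilometres

19 square kilometres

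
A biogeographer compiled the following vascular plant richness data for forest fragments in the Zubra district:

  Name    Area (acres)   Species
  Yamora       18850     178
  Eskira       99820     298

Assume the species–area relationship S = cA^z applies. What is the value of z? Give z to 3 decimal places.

Taking logs: ln S = ln c + z ln A, so z = (ln S₂ − ln S₁)/(ln A₂ − ln A₁).
z = ln(298/178) / ln(99820/18850) = ln(1.674) / ln(5.295) = 0.5153 / 1.6669 = 0.3092

0.309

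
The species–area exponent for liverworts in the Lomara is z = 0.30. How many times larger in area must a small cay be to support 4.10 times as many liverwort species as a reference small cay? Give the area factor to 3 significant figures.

(A₂/A₁)^0.3 = 4.1, so A₂/A₁ = 4.1^(1/0.3) = 4.1^3.333
ln(A₂/A₁) = ln 4.1 / 0.3 = 1.4110 / 0.3 = 4.7033
A₂/A₁ = e^4.7033 ≈ 110.3

110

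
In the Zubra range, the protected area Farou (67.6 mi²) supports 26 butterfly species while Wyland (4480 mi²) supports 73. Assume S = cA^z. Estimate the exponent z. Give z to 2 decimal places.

Taking logs: ln S = ln c + z ln A, so z = (ln S₂ − ln S₁)/(ln A₂ − ln A₁).
z = ln(73/26) / ln(4480/67.6) = ln(2.808) / ln(66.27) = 1.0324 / 4.1938 = 0.2462

0.25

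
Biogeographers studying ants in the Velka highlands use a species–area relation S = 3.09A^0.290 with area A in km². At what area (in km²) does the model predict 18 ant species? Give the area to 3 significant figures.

436 km²

18 = 3.09 × A^0.29  ⇒  A^0.29 = 18/3.09 = 5.825
ln A = ln(5.825) / 0.29 = 1.7622 / 0.29 = 6.0766
A = e^6.0766 ≈ 435.5 km²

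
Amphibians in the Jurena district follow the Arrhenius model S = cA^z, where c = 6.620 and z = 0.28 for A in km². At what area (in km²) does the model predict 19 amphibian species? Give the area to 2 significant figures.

43 km²

19 = 6.62 × A^0.28  ⇒  A^0.28 = 19/6.62 = 2.87
ln A = ln(2.87) / 0.28 = 1.0543 / 0.28 = 3.7655
A = e^3.7655 ≈ 43.19 km²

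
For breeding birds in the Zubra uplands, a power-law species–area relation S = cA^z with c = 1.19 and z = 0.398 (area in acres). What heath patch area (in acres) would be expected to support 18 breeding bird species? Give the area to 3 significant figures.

921 acres

18 = 1.19 × A^0.398  ⇒  A^0.398 = 18/1.19 = 15.13
ln A = ln(15.13) / 0.398 = 2.7164 / 0.398 = 6.8252
A = e^6.8252 ≈ 920.7 acres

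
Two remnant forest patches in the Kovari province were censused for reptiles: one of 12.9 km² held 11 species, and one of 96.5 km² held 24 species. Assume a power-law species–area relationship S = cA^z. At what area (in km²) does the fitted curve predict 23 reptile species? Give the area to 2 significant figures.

z = ln(24/11) / ln(96.5/12.9) = 0.7802 / 2.0123 = 0.3877
c = 11 / 12.9^0.3877 = 11 / 2.695 = 4.082
A = (23/4.082)^(1/0.3877) ⇒ ln A = ln(5.635)/0.3877 = 4.4598
A = e^4.4598 ≈ 86.47 km²

86 km²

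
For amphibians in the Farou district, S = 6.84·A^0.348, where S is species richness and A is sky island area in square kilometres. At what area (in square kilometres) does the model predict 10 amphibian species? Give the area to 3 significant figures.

10 = 6.84 × A^0.348  ⇒  A^0.348 = 10/6.84 = 1.462
ln A = ln(1.462) / 0.348 = 0.3798 / 0.348 = 1.0914
A = e^1.0914 ≈ 2.978 square kilometres

2.98 square kilometres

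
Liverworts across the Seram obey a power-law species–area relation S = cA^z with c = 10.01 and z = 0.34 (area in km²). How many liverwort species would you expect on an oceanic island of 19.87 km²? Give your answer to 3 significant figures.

27.7

S = 10.01 × 19.87^0.34
ln S = ln 10.01 + 0.34 × ln 19.87 = 2.3036 + 0.34 × 2.9892 = 3.3199
S = e^3.3199 ≈ 27.66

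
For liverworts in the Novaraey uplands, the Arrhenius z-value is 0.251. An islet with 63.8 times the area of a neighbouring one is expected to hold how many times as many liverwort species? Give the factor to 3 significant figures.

S₂/S₁ = (A₂/A₁)^z = 63.8^0.251
ln(S₂/S₁) = 0.251 × ln 63.8 = 0.251 × 4.1558 = 1.0431
S₂/S₁ = e^1.0431 ≈ 2.838

2.84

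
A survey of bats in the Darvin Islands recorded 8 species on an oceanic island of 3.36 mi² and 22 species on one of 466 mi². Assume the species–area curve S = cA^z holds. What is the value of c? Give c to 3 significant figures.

z = ln(S₂/S₁) / ln(A₂/A₁) = ln(22/8) / ln(466/3.36) = 1.0116 / 4.9322 = 0.2051
c = S₁ / A₁^z = 8 / 3.36^0.2051 = 8 / 1.282 = 6.239

6.24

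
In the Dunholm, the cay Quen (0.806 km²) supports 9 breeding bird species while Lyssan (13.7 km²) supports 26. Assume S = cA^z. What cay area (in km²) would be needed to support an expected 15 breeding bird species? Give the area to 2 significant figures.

z = ln(26/9) / ln(13.7/0.806) = 1.0609 / 2.8331 = 0.3745
c = 9 / 0.806^0.3745 = 9 / 0.9224 = 9.757
A = (15/9.757)^(1/0.3745) ⇒ ln A = ln(1.537)/0.3745 = 1.1485
A = e^1.1485 ≈ 3.153 km²

3.2 km²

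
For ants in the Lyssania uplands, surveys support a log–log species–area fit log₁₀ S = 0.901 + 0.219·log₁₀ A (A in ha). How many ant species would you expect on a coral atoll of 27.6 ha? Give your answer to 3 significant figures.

16.5

S = 7.962 × 27.6^0.219
ln S = ln 7.962 + 0.219 × ln 27.6 = 2.0746 + 0.219 × 3.3178 = 2.8012
S = e^2.8012 ≈ 16.46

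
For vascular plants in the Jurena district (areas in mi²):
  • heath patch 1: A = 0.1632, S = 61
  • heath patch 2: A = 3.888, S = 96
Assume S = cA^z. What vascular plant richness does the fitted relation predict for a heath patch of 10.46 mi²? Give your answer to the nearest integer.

z = ln(96/61) / ln(3.888/0.1632) = 0.4535 / 3.1707 = 0.1430
c = 61 / 0.1632^0.1430 = 61 / 0.7716 = 79.05
S₃ = 79.05 × 10.46^0.1430 = 79.05 × 1.399 ≈ 110.6

111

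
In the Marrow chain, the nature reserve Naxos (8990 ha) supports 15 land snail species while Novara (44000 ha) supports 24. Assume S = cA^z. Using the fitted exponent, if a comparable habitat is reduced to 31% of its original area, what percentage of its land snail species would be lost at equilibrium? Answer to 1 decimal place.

z = ln(24/15) / ln(44000/8990) = 0.4700 / 1.5881 = 0.2960
S_new/S_old = (A_new/A_old)^z = 0.31^0.2960 = exp(0.2960 × -1.1712) = 0.7071
Fraction lost = 1 − 0.7071 = 0.2929

29.3%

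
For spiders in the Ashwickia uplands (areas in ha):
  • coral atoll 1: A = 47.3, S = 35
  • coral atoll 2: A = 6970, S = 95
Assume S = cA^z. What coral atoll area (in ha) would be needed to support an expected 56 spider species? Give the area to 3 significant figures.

496 ha

z = ln(95/35) / ln(6970/47.3) = 0.9985 / 4.9929 = 0.2000
c = 35 / 47.3^0.2000 = 35 / 2.163 = 16.18
A = (56/16.18)^(1/0.2000) ⇒ ln A = ln(3.46)/0.2000 = 6.2066
A = e^6.2066 ≈ 496 ha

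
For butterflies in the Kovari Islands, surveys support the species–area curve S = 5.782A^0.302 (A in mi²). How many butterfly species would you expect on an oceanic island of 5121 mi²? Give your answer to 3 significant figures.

S = 5.782 × 5121^0.302
ln S = ln 5.782 + 0.302 × ln 5121 = 1.7547 + 0.302 × 8.5411 = 4.3342
S = e^4.3342 ≈ 76.26

76.3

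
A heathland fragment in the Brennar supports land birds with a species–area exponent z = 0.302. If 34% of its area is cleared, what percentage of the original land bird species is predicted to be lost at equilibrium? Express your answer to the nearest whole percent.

S_new/S_old = (A_new/A_old)^z = 0.66^0.302
= exp(0.302 × ln 0.66) = exp(0.302 × -0.4155) = exp(-0.1255) ≈ 0.8821
Fraction lost = 1 − 0.8821 = 0.1179

12%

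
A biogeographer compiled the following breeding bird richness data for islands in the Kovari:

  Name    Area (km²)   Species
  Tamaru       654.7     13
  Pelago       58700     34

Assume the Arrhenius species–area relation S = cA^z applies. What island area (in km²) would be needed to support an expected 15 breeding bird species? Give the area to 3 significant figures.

1280 km²

z = ln(34/13) / ln(58700/654.7) = 0.9614 / 4.4960 = 0.2138
c = 13 / 654.7^0.2138 = 13 / 4.001 = 3.249
A = (15/3.249)^(1/0.2138) ⇒ ln A = ln(4.617)/0.2138 = 7.1534
A = e^7.1534 ≈ 1278 km²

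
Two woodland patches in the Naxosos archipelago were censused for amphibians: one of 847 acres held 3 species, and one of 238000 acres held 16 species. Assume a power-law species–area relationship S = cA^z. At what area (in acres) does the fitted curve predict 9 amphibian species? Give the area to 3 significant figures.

z = ln(16/3) / ln(238000/847) = 1.6740 / 5.6383 = 0.2969
c = 3 / 847^0.2969 = 3 / 7.401 = 0.4054
A = (9/0.4054)^(1/0.2969) ⇒ ln A = ln(22.2)/0.2969 = 10.4421
A = e^10.4421 ≈ 34272 acres

34300 acres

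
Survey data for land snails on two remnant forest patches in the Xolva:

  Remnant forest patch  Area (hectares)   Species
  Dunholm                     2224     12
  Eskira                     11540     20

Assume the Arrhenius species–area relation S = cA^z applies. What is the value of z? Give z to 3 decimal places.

Taking logs: ln S = ln c + z ln A, so z = (ln S₂ − ln S₁)/(ln A₂ − ln A₁).
z = ln(20/12) / ln(11540/2224) = ln(1.667) / ln(5.189) = 0.5108 / 1.6465 = 0.3102

0.310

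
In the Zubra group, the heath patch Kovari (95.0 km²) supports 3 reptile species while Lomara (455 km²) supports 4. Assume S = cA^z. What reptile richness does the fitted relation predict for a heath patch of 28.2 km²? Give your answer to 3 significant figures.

2.40

z = ln(4/3) / ln(455/95) = 0.2877 / 1.5664 = 0.1837
c = 3 / 95^0.1837 = 3 / 2.308 = 1.3
S₃ = 1.3 × 28.2^0.1837 = 1.3 × 1.846 ≈ 2.4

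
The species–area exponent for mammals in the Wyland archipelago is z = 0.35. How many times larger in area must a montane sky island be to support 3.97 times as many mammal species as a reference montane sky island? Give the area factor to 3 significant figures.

51.4

(A₂/A₁)^0.35 = 3.97, so A₂/A₁ = 3.97^(1/0.35) = 3.97^2.857
ln(A₂/A₁) = ln 3.97 / 0.35 = 1.3788 / 0.35 = 3.9393
A₂/A₁ = e^3.9393 ≈ 51.38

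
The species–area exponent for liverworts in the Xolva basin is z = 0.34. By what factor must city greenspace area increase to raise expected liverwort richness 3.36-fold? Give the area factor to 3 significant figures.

35.3

(A₂/A₁)^0.34 = 3.36, so A₂/A₁ = 3.36^(1/0.34) = 3.36^2.941
ln(A₂/A₁) = ln 3.36 / 0.34 = 1.2119 / 0.34 = 3.5645
A₂/A₁ = e^3.5645 ≈ 35.32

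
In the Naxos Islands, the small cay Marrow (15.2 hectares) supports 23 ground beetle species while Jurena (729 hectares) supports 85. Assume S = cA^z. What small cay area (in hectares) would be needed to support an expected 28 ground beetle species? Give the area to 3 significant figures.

27.2 hectares

z = ln(85/23) / ln(729/15.2) = 1.3072 / 3.8704 = 0.3377
c = 23 / 15.2^0.3377 = 23 / 2.507 = 9.174
A = (28/9.174)^(1/0.3377) ⇒ ln A = ln(3.052)/0.3377 = 3.3037
A = e^3.3037 ≈ 27.21 hectares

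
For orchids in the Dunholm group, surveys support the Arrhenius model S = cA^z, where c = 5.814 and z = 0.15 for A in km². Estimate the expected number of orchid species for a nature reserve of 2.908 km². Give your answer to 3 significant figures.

S = 5.814 × 2.908^0.15
ln S = ln 5.814 + 0.15 × ln 2.908 = 1.7603 + 0.15 × 1.0675 = 1.9204
S = e^1.9204 ≈ 6.824

6.82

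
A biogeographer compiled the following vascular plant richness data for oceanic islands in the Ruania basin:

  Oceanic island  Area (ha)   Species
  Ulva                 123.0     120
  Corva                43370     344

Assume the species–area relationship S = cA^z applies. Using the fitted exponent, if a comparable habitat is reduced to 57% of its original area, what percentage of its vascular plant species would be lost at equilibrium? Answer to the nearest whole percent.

10%

z = ln(344/120) / ln(43370/123) = 1.0531 / 5.8653 = 0.1796
S_new/S_old = (A_new/A_old)^z = 0.57^0.1796 = exp(0.1796 × -0.5621) = 0.904
Fraction lost = 1 − 0.904 = 0.096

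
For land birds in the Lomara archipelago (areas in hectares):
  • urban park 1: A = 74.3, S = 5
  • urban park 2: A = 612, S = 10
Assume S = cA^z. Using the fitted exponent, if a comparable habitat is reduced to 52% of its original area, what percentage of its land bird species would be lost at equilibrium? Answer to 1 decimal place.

z = ln(10/5) / ln(612/74.3) = 0.6931 / 2.1086 = 0.3287
S_new/S_old = (A_new/A_old)^z = 0.52^0.3287 = exp(0.3287 × -0.6539) = 0.8066
Fraction lost = 1 − 0.8066 = 0.1934

19.3%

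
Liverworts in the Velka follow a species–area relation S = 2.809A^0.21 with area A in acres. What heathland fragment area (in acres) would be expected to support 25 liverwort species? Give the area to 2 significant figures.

33000 acres

25 = 2.809 × A^0.21  ⇒  A^0.21 = 25/2.809 = 8.9
ln A = ln(8.9) / 0.21 = 2.1860 / 0.21 = 10.4097
A = e^10.4097 ≈ 33182 acres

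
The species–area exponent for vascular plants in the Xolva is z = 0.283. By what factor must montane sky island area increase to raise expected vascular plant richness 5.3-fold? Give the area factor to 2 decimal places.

(A₂/A₁)^0.283 = 5.3, so A₂/A₁ = 5.3^(1/0.283) = 5.3^3.534
ln(A₂/A₁) = ln 5.3 / 0.283 = 1.6677 / 0.283 = 5.8930
A₂/A₁ = e^5.8930 ≈ 362.5

362.48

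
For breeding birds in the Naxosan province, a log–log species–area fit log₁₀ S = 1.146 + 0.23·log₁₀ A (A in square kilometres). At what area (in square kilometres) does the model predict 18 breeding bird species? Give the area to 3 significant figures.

2.99 square kilometres

18 = 14 × A^0.23  ⇒  A^0.23 = 18/14 = 1.286
ln A = ln(1.286) / 0.23 = 0.2516 / 0.23 = 1.0940
A = e^1.0940 ≈ 2.986 square kilometres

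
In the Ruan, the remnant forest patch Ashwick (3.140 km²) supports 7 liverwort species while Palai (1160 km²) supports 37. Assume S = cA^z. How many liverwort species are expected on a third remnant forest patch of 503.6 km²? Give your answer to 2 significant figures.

z = ln(37/7) / ln(1160/3.14) = 1.6650 / 5.9120 = 0.2816
c = 7 / 3.14^0.2816 = 7 / 1.38 = 5.072
S₃ = 5.072 × 503.6^0.2816 = 5.072 × 5.768 ≈ 29.25

29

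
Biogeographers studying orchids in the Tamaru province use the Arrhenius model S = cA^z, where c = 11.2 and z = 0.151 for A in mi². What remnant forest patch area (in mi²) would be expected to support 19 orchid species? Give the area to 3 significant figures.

33.1 mi²

19 = 11.2 × A^0.151  ⇒  A^0.151 = 19/11.2 = 1.696
ln A = ln(1.696) / 0.151 = 0.5285 / 0.151 = 3.5002
A = e^3.5002 ≈ 33.12 mi²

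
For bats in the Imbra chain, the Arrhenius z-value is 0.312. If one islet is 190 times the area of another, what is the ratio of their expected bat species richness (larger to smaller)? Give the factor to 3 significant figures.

5.14

S₂/S₁ = (A₂/A₁)^z = 190^0.312
ln(S₂/S₁) = 0.312 × ln 190 = 0.312 × 5.2470 = 1.6371
S₂/S₁ = e^1.6371 ≈ 5.14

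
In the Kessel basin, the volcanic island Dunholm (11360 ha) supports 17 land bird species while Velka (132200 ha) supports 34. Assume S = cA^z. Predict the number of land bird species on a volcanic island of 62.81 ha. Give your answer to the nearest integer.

z = ln(34/17) / ln(132200/11360) = 0.6931 / 2.4542 = 0.2824
c = 17 / 11360^0.2824 = 17 / 13.98 = 1.216
S₃ = 1.216 × 62.81^0.2824 = 1.216 × 3.22 ≈ 3.917

4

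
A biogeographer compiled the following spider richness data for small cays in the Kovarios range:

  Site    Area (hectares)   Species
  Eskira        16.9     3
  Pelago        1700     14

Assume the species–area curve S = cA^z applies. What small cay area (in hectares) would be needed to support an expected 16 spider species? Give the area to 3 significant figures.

z = ln(14/3) / ln(1700/16.9) = 1.5404 / 4.6111 = 0.3341
c = 3 / 16.9^0.3341 = 3 / 2.572 = 1.167
A = (16/1.167)^(1/0.3341) ⇒ ln A = ln(13.72)/0.3341 = 7.8381
A = e^7.8381 ≈ 2535 hectares

2540 hectares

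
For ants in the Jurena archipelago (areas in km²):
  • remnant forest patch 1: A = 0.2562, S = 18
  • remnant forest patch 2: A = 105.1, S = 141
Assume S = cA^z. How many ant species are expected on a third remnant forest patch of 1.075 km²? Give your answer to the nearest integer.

29

z = ln(141/18) / ln(105.1/0.2562) = 2.0584 / 6.0167 = 0.3421
c = 18 / 0.2562^0.3421 = 18 / 0.6276 = 28.68
S₃ = 28.68 × 1.075^0.3421 = 28.68 × 1.025 ≈ 29.4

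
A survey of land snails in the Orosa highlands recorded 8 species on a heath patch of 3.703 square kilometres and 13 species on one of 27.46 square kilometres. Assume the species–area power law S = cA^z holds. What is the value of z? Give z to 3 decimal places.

0.242

Taking logs: ln S = ln c + z ln A, so z = (ln S₂ − ln S₁)/(ln A₂ − ln A₁).
z = ln(13/8) / ln(27.46/3.703) = ln(1.625) / ln(7.416) = 0.4855 / 2.0036 = 0.2423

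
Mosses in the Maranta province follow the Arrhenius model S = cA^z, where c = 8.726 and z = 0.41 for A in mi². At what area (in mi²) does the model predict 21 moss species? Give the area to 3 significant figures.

8.52 mi²

21 = 8.726 × A^0.41  ⇒  A^0.41 = 21/8.726 = 2.407
ln A = ln(2.407) / 0.41 = 0.8782 / 0.41 = 2.1420
A = e^2.1420 ≈ 8.516 mi²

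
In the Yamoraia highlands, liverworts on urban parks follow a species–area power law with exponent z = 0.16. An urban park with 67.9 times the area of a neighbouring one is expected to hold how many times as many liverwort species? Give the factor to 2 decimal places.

1.96

S₂/S₁ = (A₂/A₁)^z = 67.9^0.16
ln(S₂/S₁) = 0.16 × ln 67.9 = 0.16 × 4.2180 = 0.6749
S₂/S₁ = e^0.6749 ≈ 1.964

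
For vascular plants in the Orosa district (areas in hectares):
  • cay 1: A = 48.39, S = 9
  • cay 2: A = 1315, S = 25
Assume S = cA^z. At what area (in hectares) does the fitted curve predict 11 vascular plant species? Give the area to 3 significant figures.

z = ln(25/9) / ln(1315/48.39) = 1.0217 / 3.3023 = 0.3094
c = 9 / 48.39^0.3094 = 9 / 3.321 = 2.71
A = (11/2.71)^(1/0.3094) ⇒ ln A = ln(4.059)/0.3094 = 4.5279
A = e^4.5279 ≈ 92.57 hectares

92.6 hectares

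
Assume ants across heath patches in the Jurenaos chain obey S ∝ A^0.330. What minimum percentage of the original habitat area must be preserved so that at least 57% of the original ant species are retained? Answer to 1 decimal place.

18.2%

Need (A_new/A_old)^0.33 = 0.57, so A_new/A_old = 0.57^(1/0.33) = 0.57^3.03
ln(A_new/A_old) = ln 0.57 / 0.33 = -0.5621 / 0.33 = -1.7034
A_new/A_old = e^-1.7034 ≈ 0.1821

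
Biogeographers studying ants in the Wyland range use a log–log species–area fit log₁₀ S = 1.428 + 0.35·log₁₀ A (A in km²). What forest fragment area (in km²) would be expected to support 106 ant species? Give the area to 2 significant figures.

51 km²

106 = 26.79 × A^0.35  ⇒  A^0.35 = 106/26.79 = 3.956
ln A = ln(3.956) / 0.35 = 1.3753 / 0.35 = 3.9296
A = e^3.9296 ≈ 50.88 km²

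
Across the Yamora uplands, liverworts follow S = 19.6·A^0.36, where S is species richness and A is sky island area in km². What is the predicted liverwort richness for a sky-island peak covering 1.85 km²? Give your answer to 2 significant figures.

S = 19.6 × 1.85^0.36 = 19.6 × 1.248 ≈ 24.46

24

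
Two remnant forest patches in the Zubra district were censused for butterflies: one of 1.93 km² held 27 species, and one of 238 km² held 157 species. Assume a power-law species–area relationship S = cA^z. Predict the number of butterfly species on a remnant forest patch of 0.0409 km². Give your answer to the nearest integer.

z = ln(157/27) / ln(238/1.93) = 1.7604 / 4.8148 = 0.3656
c = 27 / 1.93^0.3656 = 27 / 1.272 = 21.23
S₃ = 21.23 × 0.0409^0.3656 = 21.23 × 0.3107 ≈ 6.597

7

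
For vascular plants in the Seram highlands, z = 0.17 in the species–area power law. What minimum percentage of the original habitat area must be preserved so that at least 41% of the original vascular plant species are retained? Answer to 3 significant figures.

0.528%

Need (A_new/A_old)^0.17 = 0.41, so A_new/A_old = 0.41^(1/0.17) = 0.41^5.882
ln(A_new/A_old) = ln 0.41 / 0.17 = -0.8916 / 0.17 = -5.2447
A_new/A_old = e^-5.2447 ≈ 0.005275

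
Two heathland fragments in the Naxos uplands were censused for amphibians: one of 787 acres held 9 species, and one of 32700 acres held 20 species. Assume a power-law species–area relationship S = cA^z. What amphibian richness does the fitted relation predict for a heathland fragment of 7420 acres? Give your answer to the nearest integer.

15

z = ln(20/9) / ln(32700/787) = 0.7985 / 3.7269 = 0.2143
c = 9 / 787^0.2143 = 9 / 4.173 = 2.157
S₃ = 2.157 × 7420^0.2143 = 2.157 × 6.749 ≈ 14.56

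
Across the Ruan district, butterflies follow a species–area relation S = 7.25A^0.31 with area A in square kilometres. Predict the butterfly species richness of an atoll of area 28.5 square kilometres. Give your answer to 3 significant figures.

S = 7.25 × 28.5^0.31 = 7.25 × 2.825 ≈ 20.48

20.5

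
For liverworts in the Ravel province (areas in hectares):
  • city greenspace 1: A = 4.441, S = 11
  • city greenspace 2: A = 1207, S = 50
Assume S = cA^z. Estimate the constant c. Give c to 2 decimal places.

7.35

z = ln(S₂/S₁) / ln(A₂/A₁) = ln(50/11) / ln(1207/4.441) = 1.5141 / 5.6050 = 0.2701
c = S₁ / A₁^z = 11 / 4.441^0.2701 = 11 / 1.496 = 7.353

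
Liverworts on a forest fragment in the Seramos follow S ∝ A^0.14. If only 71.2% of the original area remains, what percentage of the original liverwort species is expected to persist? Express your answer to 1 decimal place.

95.4%

S_new/S_old = (A_new/A_old)^z = 0.712^0.14
= exp(0.14 × ln 0.712) = exp(0.14 × -0.3397) = exp(-0.0476) ≈ 0.9536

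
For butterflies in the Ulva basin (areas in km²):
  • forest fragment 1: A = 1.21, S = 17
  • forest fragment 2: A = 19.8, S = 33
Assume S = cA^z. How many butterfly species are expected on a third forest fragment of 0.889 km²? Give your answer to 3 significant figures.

z = ln(33/17) / ln(19.8/1.21) = 0.6633 / 2.7951 = 0.2373
c = 17 / 1.21^0.2373 = 17 / 1.046 = 16.25
S₃ = 16.25 × 0.889^0.2373 = 16.25 × 0.9725 ≈ 15.8

15.8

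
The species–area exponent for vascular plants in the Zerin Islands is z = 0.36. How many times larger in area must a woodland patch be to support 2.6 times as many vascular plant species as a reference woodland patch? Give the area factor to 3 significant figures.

(A₂/A₁)^0.36 = 2.6, so A₂/A₁ = 2.6^(1/0.36) = 2.6^2.778
ln(A₂/A₁) = ln 2.6 / 0.36 = 0.9555 / 0.36 = 2.6542
A₂/A₁ = e^2.6542 ≈ 14.21

14.2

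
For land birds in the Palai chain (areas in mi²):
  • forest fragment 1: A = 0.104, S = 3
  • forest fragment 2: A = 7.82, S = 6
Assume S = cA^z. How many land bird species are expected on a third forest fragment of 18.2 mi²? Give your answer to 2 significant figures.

6.9

z = ln(6/3) / ln(7.82/0.104) = 0.6931 / 4.3200 = 0.1604
c = 3 / 0.104^0.1604 = 3 / 0.6955 = 4.314
S₃ = 4.314 × 18.2^0.1604 = 4.314 × 1.593 ≈ 6.871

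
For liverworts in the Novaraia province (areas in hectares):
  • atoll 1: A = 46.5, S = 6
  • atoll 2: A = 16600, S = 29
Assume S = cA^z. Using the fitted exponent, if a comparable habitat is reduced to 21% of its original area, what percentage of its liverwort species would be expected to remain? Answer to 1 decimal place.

65.8%

z = ln(29/6) / ln(16600/46.5) = 1.5755 / 5.8777 = 0.2681
S_new/S_old = (A_new/A_old)^z = 0.21^0.2681 = exp(0.2681 × -1.5606) = 0.6581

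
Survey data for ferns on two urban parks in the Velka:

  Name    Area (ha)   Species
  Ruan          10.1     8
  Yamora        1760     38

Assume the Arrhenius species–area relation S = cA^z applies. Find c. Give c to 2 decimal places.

3.98

z = ln(S₂/S₁) / ln(A₂/A₁) = ln(38/8) / ln(1760/10.1) = 1.5581 / 5.1605 = 0.3019
c = S₁ / A₁^z = 8 / 10.1^0.3019 = 8 / 2.01 = 3.98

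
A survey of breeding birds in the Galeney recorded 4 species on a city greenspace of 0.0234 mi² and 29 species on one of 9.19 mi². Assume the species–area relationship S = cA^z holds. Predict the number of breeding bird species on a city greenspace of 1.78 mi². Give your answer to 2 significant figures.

z = ln(29/4) / ln(9.19/0.0234) = 1.9810 / 5.9731 = 0.3317
c = 4 / 0.0234^0.3317 = 4 / 0.2878 = 13.9
S₃ = 13.9 × 1.78^0.3317 = 13.9 × 1.211 ≈ 16.83

17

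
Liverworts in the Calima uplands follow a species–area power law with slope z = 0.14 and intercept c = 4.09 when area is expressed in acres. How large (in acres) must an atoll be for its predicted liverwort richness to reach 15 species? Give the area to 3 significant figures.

10700 acres

15 = 4.09 × A^0.14  ⇒  A^0.14 = 15/4.09 = 3.667
ln A = ln(3.667) / 0.14 = 1.2995 / 0.14 = 9.2822
A = e^9.2822 ≈ 10745 acres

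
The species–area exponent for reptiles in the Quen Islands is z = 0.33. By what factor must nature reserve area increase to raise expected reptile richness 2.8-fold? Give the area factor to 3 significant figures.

(A₂/A₁)^0.33 = 2.8, so A₂/A₁ = 2.8^(1/0.33) = 2.8^3.03
ln(A₂/A₁) = ln 2.8 / 0.33 = 1.0296 / 0.33 = 3.1201
A₂/A₁ = e^3.1201 ≈ 22.65

22.6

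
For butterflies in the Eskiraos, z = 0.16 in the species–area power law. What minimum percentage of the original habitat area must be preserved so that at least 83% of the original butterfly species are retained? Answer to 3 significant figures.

Need (A_new/A_old)^0.16 = 0.83, so A_new/A_old = 0.83^(1/0.16) = 0.83^6.25
ln(A_new/A_old) = ln 0.83 / 0.16 = -0.1863 / 0.16 = -1.1646
A_new/A_old = e^-1.1646 ≈ 0.3121

31.2%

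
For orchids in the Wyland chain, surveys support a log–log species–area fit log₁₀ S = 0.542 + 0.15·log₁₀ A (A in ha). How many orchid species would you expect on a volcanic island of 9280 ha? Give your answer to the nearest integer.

14 species

S = 3.483 × 9280^0.15
ln S = ln 3.483 + 0.15 × ln 9280 = 1.2480 + 0.15 × 9.1356 = 2.6183
S = e^2.6183 ≈ 13.71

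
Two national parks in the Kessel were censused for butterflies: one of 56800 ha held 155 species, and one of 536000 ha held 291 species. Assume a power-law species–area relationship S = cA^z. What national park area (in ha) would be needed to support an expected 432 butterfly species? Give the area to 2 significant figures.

z = ln(291/155) / ln(536000/56800) = 0.6299 / 2.2446 = 0.2806
c = 155 / 56800^0.2806 = 155 / 21.59 = 7.18
A = (432/7.18)^(1/0.2806) ⇒ ln A = ln(60.17)/0.2806 = 14.5998
A = e^14.5998 ≈ 2190869 ha

2200000 ha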